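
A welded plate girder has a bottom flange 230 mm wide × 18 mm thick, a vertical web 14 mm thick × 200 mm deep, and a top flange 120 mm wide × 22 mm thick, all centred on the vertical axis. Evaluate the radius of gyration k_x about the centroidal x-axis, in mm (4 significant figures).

Break the section into simple shapes (no overlaps), measuring from the bottom-left corner of the bounding box.
Bottom plate: 230 × 18, A = 4 140 mm², y = 9 mm, Ī = 111 780 mm⁴.
Web plate: 14 × 200, A = 2 800 mm², y = 118 mm, Ī = 9 333 333 mm⁴.
Top plate: 120 × 22, A = 2 640 mm², y = 229 mm, Ī = 106 480 mm⁴.
Centroid: ȳ = ΣA·y / ΣA = 101.484 mm.
Transfer each piece to the centroidal x-axis using Ī + A·d² with d = y − 101.484:
  bottom plate: d = -92.4843 mm → contributes +35 522 664 mm⁴
  web plate: d = 16.5157 mm → contributes +10 097 081 mm⁴
  top plate: d = 127.516 mm → contributes +43 033 521 mm⁴
Total I = 88 653 266 mm⁴.
Radius of gyration: k = √(I/A) = √(88 653 266 / 9 580) = 96.1977 mm.

k_x ≈ 96.20 mm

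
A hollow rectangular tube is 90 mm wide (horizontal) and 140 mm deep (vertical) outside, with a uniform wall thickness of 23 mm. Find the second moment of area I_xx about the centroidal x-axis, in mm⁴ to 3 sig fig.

Split into non-overlapping primitives; take the origin at the lower-left of the bounding box.
Outer rectangle: 90 × 140, A = 12 600 mm², y = 70 mm, Ī = 20 580 000 mm⁴.
Inner void (subtracted): 44 × 94, A = 4 136 mm², y = 70 mm, Ī = 3 045 475 mm⁴.
By symmetry the centroid is at mid-height, ȳ = 70 mm.
All pieces are centred on the centroidal x-axis, so I = ΣĪ (holes subtracted) = 17 534 525 mm⁴.

I_xx ≈ 1.75 × 10⁷ mm⁴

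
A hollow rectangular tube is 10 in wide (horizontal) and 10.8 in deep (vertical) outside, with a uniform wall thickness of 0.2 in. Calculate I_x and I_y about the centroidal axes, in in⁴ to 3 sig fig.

I_x ≈ 150 in⁴, I_y ≈ 133 in⁴

Break the section into simple shapes (no overlaps), measuring from the bottom-left corner of the bounding box.
Outer rectangle: 10 × 10.8, A = 108 in², y = 5.4 in, Ī = 1049.8 in⁴.
Inner void (subtracted): 9.6 × 10.4, A = 99.84 in², y = 5.4 in, Ī = 899.89 in⁴.
By symmetry the centroid is at mid-height, ȳ = 5.4 in.
All pieces are centred on the centroidal x-axis, so I = ΣĪ (holes subtracted) = 149.87 in⁴.
Repeating about the centroidal y-axis gives I_y = 133.23 in⁴.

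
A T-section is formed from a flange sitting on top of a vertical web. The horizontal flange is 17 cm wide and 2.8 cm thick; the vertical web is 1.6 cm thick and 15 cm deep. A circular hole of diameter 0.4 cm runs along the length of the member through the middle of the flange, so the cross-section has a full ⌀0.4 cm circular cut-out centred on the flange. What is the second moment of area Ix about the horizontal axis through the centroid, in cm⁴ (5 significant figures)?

Decompose the section into non-overlapping parts with the origin at the bottom-left of its bounding rectangle.
Flange: 17 × 2.8, A = 47.6 cm², y = 16.4 cm, Ī = 31.09867 cm⁴.
Web: 1.6 × 15, A = 24 cm², y = 7.5 cm, Ī = 450 cm⁴.
Hole (subtracted): ⌀0.4, A = 0.1256637 cm², y = 16.4 cm, Ī = 0.001256637 cm⁴.
Centroid: ȳ = ΣA·y / ΣA = 13.41151 cm.
Transfer each piece to the horizontal axis through the centroid using Ī + A·d² with d = y − 13.41151:
  flange: d = 2.988485 cm → contributes +456.2164 cm⁴
  web: d = -5.911515 cm → contributes +1288.704 cm⁴
  hole: d = 2.988485 cm → contributes −1.123565 cm⁴
Total I = 1743.797 cm⁴.

Ix ≈ 1743.8 cm⁴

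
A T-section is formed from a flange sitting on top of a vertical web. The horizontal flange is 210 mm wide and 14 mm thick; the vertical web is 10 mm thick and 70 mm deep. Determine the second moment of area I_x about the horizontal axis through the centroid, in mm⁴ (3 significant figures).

Break the section into simple shapes (no overlaps), measuring from the bottom-left corner of the bounding box.
Flange: 210 × 14, A = 2 940 mm², y = 77 mm, Ī = 48 020 mm⁴.
Web: 10 × 70, A = 700 mm², y = 35 mm, Ī = 285 833 mm⁴.
Centroid: ȳ = ΣA·y / ΣA = 68.923 mm.
Transfer each piece to the horizontal axis through the centroid using Ī + A·d² with d = y − 68.923:
  flange: d = 8.0769 mm → contributes +239 816 mm⁴
  web: d = -33.923 mm → contributes +1 091 376 mm⁴
Total I = 1 331 192 mm⁴.

I_x ≈ 1.33 × 10⁶ mm⁴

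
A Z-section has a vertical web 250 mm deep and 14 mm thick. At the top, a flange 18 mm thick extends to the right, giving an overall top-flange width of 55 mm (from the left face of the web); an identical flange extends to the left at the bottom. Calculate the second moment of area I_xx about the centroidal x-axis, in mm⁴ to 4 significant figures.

I_xx ≈ 3.813 × 10⁷ mm⁴

Treat the section as a set of non-overlapping primitives; coordinates are from the bounding-box lower-left.
Web: 14 × 250, A = 3 500 mm², y = 125 mm, Ī = 18 229 167 mm⁴.
Top flange (beyond web): 41 × 18, A = 738 mm², y = 241 mm, Ī = 19 926 mm⁴.
Bottom flange (beyond web): 41 × 18, A = 738 mm², y = 9 mm, Ī = 19 926 mm⁴.
Centroid: ȳ = ΣA·y / ΣA = 125 mm.
Transfer each piece to the centroidal x-axis using Ī + A·d² with d = y − 125:
  web: d = 0 mm → contributes +18 229 167 mm⁴
  top flange (beyond web): d = 116 mm → contributes +9 950 454 mm⁴
  bottom flange (beyond web): d = -116 mm → contributes +9 950 454 mm⁴
Total I = 38 130 075 mm⁴.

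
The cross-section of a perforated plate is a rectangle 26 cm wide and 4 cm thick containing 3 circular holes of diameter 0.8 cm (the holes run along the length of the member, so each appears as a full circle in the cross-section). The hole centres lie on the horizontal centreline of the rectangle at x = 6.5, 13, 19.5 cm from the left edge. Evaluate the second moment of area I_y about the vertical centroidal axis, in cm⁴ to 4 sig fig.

I_y ≈ 5816 cm⁴

Decompose the section into non-overlapping parts with the origin at the bottom-left of its bounding rectangle.
Plate: 26 × 4, A = 104 cm², x = 13 cm, Ī = 5858.67 cm⁴.
Hole 1 (subtracted): ⌀0.8, A = 0.502655 cm², x = 6.5 cm, Ī = 0.0201062 cm⁴.
Hole 2 (subtracted): ⌀0.8, A = 0.502655 cm², x = 13 cm, Ī = 0.0201062 cm⁴.
Hole 3 (subtracted): ⌀0.8, A = 0.502655 cm², x = 19.5 cm, Ī = 0.0201062 cm⁴.
By symmetry the centroid is at mid-width, x̄ = 13 cm.
Transfer each piece to the vertical centroidal axis using Ī + A·d² with d = x − 13:
  plate: d = 0 cm → contributes +5858.67 cm⁴
  hole 1: d = -6.5 cm → contributes −21.2573 cm⁴
  hole 2: d = 0 cm → contributes −0.0201062 cm⁴
  hole 3: d = 6.5 cm → contributes −21.2573 cm⁴
Total I = 5816.13 cm⁴.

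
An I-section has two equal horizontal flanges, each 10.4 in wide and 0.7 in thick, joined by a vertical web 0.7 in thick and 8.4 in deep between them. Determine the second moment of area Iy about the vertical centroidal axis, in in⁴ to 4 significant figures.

Break the section into simple shapes (no overlaps), measuring from the bottom-left corner of the bounding box.
Bottom flange: 10.4 × 0.7, A = 7.28 in², x = 5.2 in, Ī = 65.6171 in⁴.
Web: 0.7 × 8.4, A = 5.88 in², x = 5.2 in, Ī = 0.2401 in⁴.
Top flange: 10.4 × 0.7, A = 7.28 in², x = 5.2 in, Ī = 65.6171 in⁴.
By symmetry the centroid is at mid-width, x̄ = 5.2 in.
All pieces are centred on the vertical centroidal axis, so I = ΣĪ = 131.474 in⁴.

Iy ≈ 131.5 in⁴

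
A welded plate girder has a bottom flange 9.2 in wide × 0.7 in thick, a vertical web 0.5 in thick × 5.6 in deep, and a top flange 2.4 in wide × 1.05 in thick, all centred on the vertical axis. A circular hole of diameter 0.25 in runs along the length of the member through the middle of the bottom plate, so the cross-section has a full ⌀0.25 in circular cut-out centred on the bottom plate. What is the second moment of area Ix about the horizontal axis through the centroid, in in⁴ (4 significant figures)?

Decompose the section into non-overlapping parts with the origin at the bottom-left of its bounding rectangle.
Bottom plate: 9.2 × 0.7, A = 6.44 in², y = 0.35 in, Ī = 0.262967 in⁴.
Web plate: 0.5 × 5.6, A = 2.8 in², y = 3.5 in, Ī = 7.31733 in⁴.
Top plate: 2.4 × 1.05, A = 2.52 in², y = 6.825 in, Ī = 0.231525 in⁴.
Hole (subtracted): ⌀0.25, A = 0.0490874 in², y = 0.35 in, Ī = 0.000191748 in⁴.
Centroid: ȳ = ΣA·y / ΣA = 2.49646 in.
Transfer each piece to the horizontal axis through the centroid using Ī + A·d² with d = y − 2.49646:
  bottom plate: d = -2.14646 in → contributes +29.9339 in⁴
  web plate: d = 1.00354 in → contributes +10.1372 in⁴
  top plate: d = 4.32854 in → contributes +47.4469 in⁴
  hole: d = -2.14646 in → contributes −0.226351 in⁴
Total I = 87.2917 in⁴.

Ix ≈ 87.29 in⁴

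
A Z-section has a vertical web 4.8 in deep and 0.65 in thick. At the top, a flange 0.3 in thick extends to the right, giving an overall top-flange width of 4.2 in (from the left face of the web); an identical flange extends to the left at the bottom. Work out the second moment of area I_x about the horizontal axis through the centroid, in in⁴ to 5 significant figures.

I_x ≈ 16.790 in⁴

Break the section into simple shapes (no overlaps), measuring from the bottom-left corner of the bounding box.
Web: 0.65 × 4.8, A = 3.12 in², y = 2.4 in, Ī = 5.9904 in⁴.
Top flange (beyond web): 3.55 × 0.3, A = 1.065 in², y = 4.65 in, Ī = 0.0079875 in⁴.
Bottom flange (beyond web): 3.55 × 0.3, A = 1.065 in², y = 0.15 in, Ī = 0.0079875 in⁴.
Centroid: ȳ = ΣA·y / ΣA = 2.4 in.
Transfer each piece to the horizontal axis through the centroid using Ī + A·d² with d = y − 2.4:
  web: d = 0 in → contributes +5.9904 in⁴
  top flange (beyond web): d = 2.25 in → contributes +5.39955 in⁴
  bottom flange (beyond web): d = -2.25 in → contributes +5.39955 in⁴
Total I = 16.7895 in⁴.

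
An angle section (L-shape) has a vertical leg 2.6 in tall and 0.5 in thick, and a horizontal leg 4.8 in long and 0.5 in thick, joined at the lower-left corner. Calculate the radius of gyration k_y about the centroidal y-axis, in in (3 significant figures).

k_y ≈ 1.52 in

Break the section into simple shapes (no overlaps), measuring from the bottom-left corner of the bounding box.
Vertical leg: 0.5 × 2.6, A = 1.3 in², x = 0.25 in, Ī = 0.027083 in⁴.
Horizontal leg (remainder): 4.3 × 0.5, A = 2.15 in², x = 2.65 in, Ī = 3.3128 in⁴.
Centroid: x̄ = ΣA·x / ΣA = 1.7457 in.
Transfer each piece to the centroidal y-axis using Ī + A·d² with d = x − 1.7457:
  vertical leg: d = -1.4957 in → contributes +2.9352 in⁴
  horizontal leg (remainder): d = 0.90435 in → contributes +5.0712 in⁴
Total I = 8.0063 in⁴.
Radius of gyration: k = √(I/A) = √(8.0063 / 3.45) = 1.5234 in.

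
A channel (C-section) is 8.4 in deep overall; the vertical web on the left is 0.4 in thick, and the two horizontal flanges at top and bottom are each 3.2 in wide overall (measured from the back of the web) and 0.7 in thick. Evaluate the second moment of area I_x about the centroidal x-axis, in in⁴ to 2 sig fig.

I_x ≈ 78 in⁴

Break the section into simple shapes (no overlaps), measuring from the bottom-left corner of the bounding box.
Web: 0.4 × 8.4, A = 3.36 in², y = 4.2 in, Ī = 19.76 in⁴.
Top flange (beyond web): 2.8 × 0.7, A = 1.96 in², y = 8.05 in, Ī = 0.08003 in⁴.
Bottom flange (beyond web): 2.8 × 0.7, A = 1.96 in², y = 0.35 in, Ī = 0.08003 in⁴.
By symmetry the centroid is at mid-height, ȳ = 4.2 in.
Transfer each piece to the centroidal x-axis using Ī + A·d² with d = y − 4.2:
  web: d = 0 in → contributes +19.76 in⁴
  top flange (beyond web): d = 3.85 in → contributes +29.13 in⁴
  bottom flange (beyond web): d = -3.85 in → contributes +29.13 in⁴
Total I = 78.02 in⁴.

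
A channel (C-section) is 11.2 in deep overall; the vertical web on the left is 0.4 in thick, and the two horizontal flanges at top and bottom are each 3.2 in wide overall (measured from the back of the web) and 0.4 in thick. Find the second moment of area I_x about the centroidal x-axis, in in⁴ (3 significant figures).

Split into non-overlapping primitives; take the origin at the lower-left of the bounding box.
Web: 0.4 × 11.2, A = 4.48 in², y = 5.6 in, Ī = 46.831 in⁴.
Top flange (beyond web): 2.8 × 0.4, A = 1.12 in², y = 11 in, Ī = 0.014933 in⁴.
Bottom flange (beyond web): 2.8 × 0.4, A = 1.12 in², y = 0.2 in, Ī = 0.014933 in⁴.
By symmetry the centroid is at mid-height, ȳ = 5.6 in.
Transfer each piece to the centroidal x-axis using Ī + A·d² with d = y − 5.6:
  web: d = 0 in → contributes +46.831 in⁴
  top flange (beyond web): d = 5.4 in → contributes +32.674 in⁴
  bottom flange (beyond web): d = -5.4 in → contributes +32.674 in⁴
Total I = 112.18 in⁴.

I_x ≈ 112 in⁴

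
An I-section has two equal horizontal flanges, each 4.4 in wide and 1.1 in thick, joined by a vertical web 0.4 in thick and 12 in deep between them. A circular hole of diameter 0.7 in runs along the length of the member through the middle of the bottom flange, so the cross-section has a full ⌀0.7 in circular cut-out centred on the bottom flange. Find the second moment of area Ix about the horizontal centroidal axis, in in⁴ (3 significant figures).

Break the section into simple shapes (no overlaps), measuring from the bottom-left corner of the bounding box.
Bottom flange: 4.4 × 1.1, A = 4.84 in², y = 0.55 in, Ī = 0.48803 in⁴.
Web: 0.4 × 12, A = 4.8 in², y = 7.1 in, Ī = 57.6 in⁴.
Top flange: 4.4 × 1.1, A = 4.84 in², y = 13.65 in, Ī = 0.48803 in⁴.
Hole (subtracted): ⌀0.7, A = 0.38485 in², y = 0.55 in, Ī = 0.011786 in⁴.
Centroid: ȳ = ΣA·y / ΣA = 7.2788 in.
Transfer each piece to the horizontal centroidal axis using Ī + A·d² with d = y − 7.2788:
  bottom flange: d = -6.7288 in → contributes +219.63 in⁴
  web: d = -0.17884 in → contributes +57.754 in⁴
  top flange: d = 6.3712 in → contributes +196.95 in⁴
  hole: d = -6.7288 in → contributes −17.437 in⁴
Total I = 456.9 in⁴.

Ix ≈ 457 in⁴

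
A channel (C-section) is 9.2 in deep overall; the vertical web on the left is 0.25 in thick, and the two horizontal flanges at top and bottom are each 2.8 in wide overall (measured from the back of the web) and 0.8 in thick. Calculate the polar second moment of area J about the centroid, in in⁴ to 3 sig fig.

Split into non-overlapping primitives; take the origin at the lower-left of the bounding box.
Web: 0.25 × 9.2, A = 2.3 in², y = 4.6 in, Ī = 16.223 in⁴.
Top flange (beyond web): 2.55 × 0.8, A = 2.04 in², y = 8.8 in, Ī = 0.1088 in⁴.
Bottom flange (beyond web): 2.55 × 0.8, A = 2.04 in², y = 0.4 in, Ī = 0.1088 in⁴.
By symmetry the centroid is at mid-height, ȳ = 4.6 in.
Transfer each piece to the centroidal x-axis using Ī + A·d² with d = y − 4.6:
  web: d = 0 in → contributes +16.223 in⁴
  top flange (beyond web): d = 4.2 in → contributes +36.094 in⁴
  bottom flange (beyond web): d = -4.2 in → contributes +36.094 in⁴
Total I = 88.411 in⁴.
For the y-axis: x̄ = 1.0203 in.
Repeating about the centroidal y-axis gives I_y = 5.1057 in⁴.
Polar second moment: J = I_x + I_y = 93.517 in⁴.

J ≈ 93.5 in⁴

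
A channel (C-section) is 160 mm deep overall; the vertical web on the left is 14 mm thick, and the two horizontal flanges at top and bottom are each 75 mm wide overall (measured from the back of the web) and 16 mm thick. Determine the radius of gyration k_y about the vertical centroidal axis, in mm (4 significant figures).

k_y ≈ 22.43 mm

Split into non-overlapping primitives; take the origin at the lower-left of the bounding box.
Web: 14 × 160, A = 2 240 mm², x = 7 mm, Ī = 36586.7 mm⁴.
Top flange (beyond web): 61 × 16, A = 976 mm², x = 44.5 mm, Ī = 302 641 mm⁴.
Bottom flange (beyond web): 61 × 16, A = 976 mm², x = 44.5 mm, Ī = 302 641 mm⁴.
Centroid: x̄ = ΣA·x / ΣA = 24.4618 mm.
Transfer each piece to the vertical centroidal axis using Ī + A·d² with d = x − 24.4618:
  web: d = -17.4618 mm → contributes +719 598 mm⁴
  top flange (beyond web): d = 20.0382 mm → contributes +694 533 mm⁴
  bottom flange (beyond web): d = 20.0382 mm → contributes +694 533 mm⁴
Total I = 2 108 663 mm⁴.
Radius of gyration: k = √(I/A) = √(2 108 663 / 4 192) = 22.4281 mm.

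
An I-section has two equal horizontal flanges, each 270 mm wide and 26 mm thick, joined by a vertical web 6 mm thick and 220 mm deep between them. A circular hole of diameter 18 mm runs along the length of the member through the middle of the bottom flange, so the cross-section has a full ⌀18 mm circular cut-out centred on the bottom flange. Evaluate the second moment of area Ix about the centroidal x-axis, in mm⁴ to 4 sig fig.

Treat the section as a set of non-overlapping primitives; coordinates are from the bounding-box lower-left.
Bottom flange: 270 × 26, A = 7 020 mm², y = 13 mm, Ī = 395 460 mm⁴.
Web: 6 × 220, A = 1 320 mm², y = 136 mm, Ī = 5 324 000 mm⁴.
Top flange: 270 × 26, A = 7 020 mm², y = 259 mm, Ī = 395 460 mm⁴.
Hole (subtracted): ⌀18, A = 254.469 mm², y = 13 mm, Ī = 5 153 mm⁴.
Centroid: ȳ = ΣA·y / ΣA = 138.072 mm.
Transfer each piece to the centroidal x-axis using Ī + A·d² with d = y − 138.072:
  bottom flange: d = -125.072 mm → contributes +110 209 476 mm⁴
  web: d = -2.07207 mm → contributes +5 329 667 mm⁴
  top flange: d = 120.928 mm → contributes +103 052 884 mm⁴
  hole: d = -125.072 mm → contributes −3 985 817 mm⁴
Total I = 214 606 210 mm⁴.

Ix ≈ 2.146 × 10⁸ mm⁴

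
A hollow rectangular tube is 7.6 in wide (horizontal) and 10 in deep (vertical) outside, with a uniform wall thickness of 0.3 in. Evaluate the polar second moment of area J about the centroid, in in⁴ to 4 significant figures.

Decompose the section into non-overlapping parts with the origin at the bottom-left of its bounding rectangle.
Outer rectangle: 7.6 × 10, A = 76 in², y = 5 in, Ī = 633.333 in⁴.
Inner void (subtracted): 7 × 9.4, A = 65.8 in², y = 5 in, Ī = 484.507 in⁴.
By symmetry the centroid is at mid-height, ȳ = 5 in.
All pieces are centred on the centroidal x-axis, so I = ΣĪ (holes subtracted) = 148.826 in⁴.
Repeating about the centroidal y-axis gives I_y = 97.13 in⁴.
Polar second moment: J = I_x + I_y = 245.956 in⁴.

J ≈ 246.0 in⁴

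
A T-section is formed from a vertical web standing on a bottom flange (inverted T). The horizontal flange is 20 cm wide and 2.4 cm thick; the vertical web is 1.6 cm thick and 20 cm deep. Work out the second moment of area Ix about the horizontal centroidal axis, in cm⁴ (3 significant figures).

Break the section into simple shapes (no overlaps), measuring from the bottom-left corner of the bounding box.
Flange: 20 × 2.4, A = 48 cm², y = 1.2 cm, Ī = 23.04 cm⁴.
Web: 1.6 × 20, A = 32 cm², y = 12.4 cm, Ī = 1066.7 cm⁴.
Centroid: ȳ = ΣA·y / ΣA = 5.68 cm.
Transfer each piece to the horizontal centroidal axis using Ī + A·d² with d = y − 5.68:
  flange: d = -4.48 cm → contributes +986.42 cm⁴
  web: d = 6.72 cm → contributes +2511.7 cm⁴
Total I = 3498.2 cm⁴.

Ix ≈ 3500 cm⁴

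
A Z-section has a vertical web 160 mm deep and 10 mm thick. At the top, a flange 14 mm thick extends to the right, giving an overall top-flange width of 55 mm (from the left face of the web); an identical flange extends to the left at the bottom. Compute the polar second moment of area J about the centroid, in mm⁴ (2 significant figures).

J ≈ 1.1 × 10⁷ mm⁴

Break the section into simple shapes (no overlaps), measuring from the bottom-left corner of the bounding box.
Web: 10 × 160, A = 1 600 mm², y = 80 mm, Ī = 3 413 333 mm⁴.
Top flange (beyond web): 45 × 14, A = 630 mm², y = 153 mm, Ī = 10 290 mm⁴.
Bottom flange (beyond web): 45 × 14, A = 630 mm², y = 7 mm, Ī = 10 290 mm⁴.
Centroid: ȳ = ΣA·y / ΣA = 80 mm.
Transfer each piece to the centroidal x-axis using Ī + A·d² with d = y − 80:
  web: d = 0 mm → contributes +3 413 333 mm⁴
  top flange (beyond web): d = 73 mm → contributes +3 367 560 mm⁴
  bottom flange (beyond web): d = -73 mm → contributes +3 367 560 mm⁴
Total I = 10 148 453 mm⁴.
For the y-axis: x̄ = 50 mm.
Repeating about the centroidal y-axis gives I_y = 1 178 833 mm⁴.
Polar second moment: J = I_x + I_y = 11 327 287 mm⁴.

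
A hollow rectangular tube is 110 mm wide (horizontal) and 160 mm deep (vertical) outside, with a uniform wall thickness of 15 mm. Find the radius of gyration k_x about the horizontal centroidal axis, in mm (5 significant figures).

k_x ≈ 56.396 mm

Decompose the section into non-overlapping parts with the origin at the bottom-left of its bounding rectangle.
Outer rectangle: 110 × 160, A = 17 600 mm², y = 80 mm, Ī = 37 546 667 mm⁴.
Inner void (subtracted): 80 × 130, A = 10 400 mm², y = 80 mm, Ī = 14 646 667 mm⁴.
By symmetry the centroid is at mid-height, ȳ = 80 mm.
All pieces are centred on the horizontal centroidal axis, so I = ΣĪ (holes subtracted) = 22 900 000 mm⁴.
Radius of gyration: k = √(I/A) = √(22 900 000 / 7 200) = 56.39641 mm.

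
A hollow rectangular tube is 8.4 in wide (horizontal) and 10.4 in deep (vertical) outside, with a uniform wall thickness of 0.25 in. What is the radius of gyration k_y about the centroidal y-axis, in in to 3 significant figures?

k_y ≈ 3.42 in

Break the section into simple shapes (no overlaps), measuring from the bottom-left corner of the bounding box.
Outer rectangle: 8.4 × 10.4, A = 87.36 in², x = 4.2 in, Ī = 513.68 in⁴.
Inner void (subtracted): 7.9 × 9.9, A = 78.21 in², x = 4.2 in, Ī = 406.76 in⁴.
By symmetry the centroid is at mid-width, x̄ = 4.2 in.
All pieces are centred on the centroidal y-axis, so I = ΣĪ (holes subtracted) = 106.92 in⁴.
Radius of gyration: k = √(I/A) = √(106.92 / 9.15) = 3.4184 in.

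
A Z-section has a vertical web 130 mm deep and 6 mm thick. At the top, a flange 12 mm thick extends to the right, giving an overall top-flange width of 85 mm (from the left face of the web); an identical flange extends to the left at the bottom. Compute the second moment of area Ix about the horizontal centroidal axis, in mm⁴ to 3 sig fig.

Break the section into simple shapes (no overlaps), measuring from the bottom-left corner of the bounding box.
Web: 6 × 130, A = 780 mm², y = 65 mm, Ī = 1 098 500 mm⁴.
Top flange (beyond web): 79 × 12, A = 948 mm², y = 124 mm, Ī = 11 376 mm⁴.
Bottom flange (beyond web): 79 × 12, A = 948 mm², y = 6 mm, Ī = 11 376 mm⁴.
Centroid: ȳ = ΣA·y / ΣA = 65 mm.
Transfer each piece to the horizontal centroidal axis using Ī + A·d² with d = y − 65:
  web: d = 0 mm → contributes +1 098 500 mm⁴
  top flange (beyond web): d = 59 mm → contributes +3 311 364 mm⁴
  bottom flange (beyond web): d = -59 mm → contributes +3 311 364 mm⁴
Total I = 7 721 228 mm⁴.

Ix ≈ 7.72 × 10⁶ mm⁴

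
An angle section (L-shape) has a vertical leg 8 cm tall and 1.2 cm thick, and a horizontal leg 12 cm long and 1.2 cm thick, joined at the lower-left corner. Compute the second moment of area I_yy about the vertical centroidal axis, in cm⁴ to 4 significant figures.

I_yy ≈ 325.7 cm⁴

Decompose the section into non-overlapping parts with the origin at the bottom-left of its bounding rectangle.
Vertical leg: 1.2 × 8, A = 9.6 cm², x = 0.6 cm, Ī = 1.152 cm⁴.
Horizontal leg (remainder): 10.8 × 1.2, A = 12.96 cm², x = 6.6 cm, Ī = 125.971 cm⁴.
Centroid: x̄ = ΣA·x / ΣA = 4.04681 cm.
Transfer each piece to the vertical centroidal axis using Ī + A·d² with d = x − 4.04681:
  vertical leg: d = -3.44681 cm → contributes +115.205 cm⁴
  horizontal leg (remainder): d = 2.55319 cm → contributes +210.455 cm⁴
Total I = 325.659 cm⁴.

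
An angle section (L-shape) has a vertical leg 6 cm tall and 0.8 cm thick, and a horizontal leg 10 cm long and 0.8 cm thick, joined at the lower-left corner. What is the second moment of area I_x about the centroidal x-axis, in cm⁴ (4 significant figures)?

I_x ≈ 34.43 cm⁴

Decompose the section into non-overlapping parts with the origin at the bottom-left of its bounding rectangle.
Vertical leg: 0.8 × 6, A = 4.8 cm², y = 3 cm, Ī = 14.4 cm⁴.
Horizontal leg (remainder): 9.2 × 0.8, A = 7.36 cm², y = 0.4 cm, Ī = 0.392533 cm⁴.
Centroid: ȳ = ΣA·y / ΣA = 1.42632 cm.
Transfer each piece to the centroidal x-axis using Ī + A·d² with d = y − 1.42632:
  vertical leg: d = 1.57368 cm → contributes +26.2871 cm⁴
  horizontal leg (remainder): d = -1.02632 cm → contributes +8.145 cm⁴
Total I = 34.4321 cm⁴.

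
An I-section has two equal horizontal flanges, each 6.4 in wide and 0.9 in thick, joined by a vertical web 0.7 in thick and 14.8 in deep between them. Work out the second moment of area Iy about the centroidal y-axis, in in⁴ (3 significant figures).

Iy ≈ 39.7 in⁴

Split into non-overlapping primitives; take the origin at the lower-left of the bounding box.
Bottom flange: 6.4 × 0.9, A = 5.76 in², x = 3.2 in, Ī = 19.661 in⁴.
Web: 0.7 × 14.8, A = 10.36 in², x = 3.2 in, Ī = 0.42303 in⁴.
Top flange: 6.4 × 0.9, A = 5.76 in², x = 3.2 in, Ī = 19.661 in⁴.
By symmetry the centroid is at mid-width, x̄ = 3.2 in.
All pieces are centred on the centroidal y-axis, so I = ΣĪ = 39.745 in⁴.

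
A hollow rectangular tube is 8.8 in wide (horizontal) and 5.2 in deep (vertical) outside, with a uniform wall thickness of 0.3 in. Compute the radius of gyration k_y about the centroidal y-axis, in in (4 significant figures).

Decompose the section into non-overlapping parts with the origin at the bottom-left of its bounding rectangle.
Outer rectangle: 8.8 × 5.2, A = 45.76 in², x = 4.4 in, Ī = 295.305 in⁴.
Inner void (subtracted): 8.2 × 4.6, A = 37.72 in², x = 4.4 in, Ī = 211.358 in⁴.
By symmetry the centroid is at mid-width, x̄ = 4.4 in.
All pieces are centred on the centroidal y-axis, so I = ΣĪ (holes subtracted) = 83.9468 in⁴.
Radius of gyration: k = √(I/A) = √(83.9468 / 8.04) = 3.23128 in.

k_y ≈ 3.231 in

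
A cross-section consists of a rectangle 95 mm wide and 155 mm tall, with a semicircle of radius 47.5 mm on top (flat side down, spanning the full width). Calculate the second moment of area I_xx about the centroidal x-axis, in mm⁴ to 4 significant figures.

I_xx ≈ 5.728 × 10⁷ mm⁴

Split into non-overlapping primitives; take the origin at the lower-left of the bounding box.
Rectangular body: 95 × 155, A = 14 725 mm², y = 77.5 mm, Ī = 29 480 677 mm⁴.
Semicircular cap: semicircle r = 47.5, A = 3544.11 mm², y = 175.16 mm, Ī = 558 736 mm⁴.
Centroid: ȳ = ΣA·y / ΣA = 96.4454 mm.
Transfer each piece to the centroidal x-axis using Ī + A·d² with d = y − 96.4454:
  rectangular body: d = -18.9454 mm → contributes +34 765 919 mm⁴
  semicircular cap: d = 78.7142 mm → contributes +22 517 762 mm⁴
Total I = 57 283 681 mm⁴.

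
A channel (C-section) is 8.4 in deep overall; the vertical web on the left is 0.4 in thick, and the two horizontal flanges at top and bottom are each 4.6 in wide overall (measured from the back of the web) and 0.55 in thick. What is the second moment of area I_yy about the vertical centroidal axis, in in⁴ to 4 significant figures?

I_yy ≈ 17.13 in⁴

Treat the section as a set of non-overlapping primitives; coordinates are from the bounding-box lower-left.
Web: 0.4 × 8.4, A = 3.36 in², x = 0.2 in, Ī = 0.0448 in⁴.
Top flange (beyond web): 4.2 × 0.55, A = 2.31 in², x = 2.5 in, Ī = 3.3957 in⁴.
Bottom flange (beyond web): 4.2 × 0.55, A = 2.31 in², x = 2.5 in, Ī = 3.3957 in⁴.
Centroid: x̄ = ΣA·x / ΣA = 1.53158 in.
Transfer each piece to the vertical centroidal axis using Ī + A·d² with d = x − 1.53158:
  web: d = -1.33158 in → contributes +6.00242 in⁴
  top flange (beyond web): d = 0.968421 in → contributes +5.56211 in⁴
  bottom flange (beyond web): d = 0.968421 in → contributes +5.56211 in⁴
Total I = 17.1266 in⁴.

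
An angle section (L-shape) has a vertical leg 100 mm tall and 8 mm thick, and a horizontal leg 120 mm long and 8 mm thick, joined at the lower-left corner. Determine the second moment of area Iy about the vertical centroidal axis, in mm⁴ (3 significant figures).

Treat the section as a set of non-overlapping primitives; coordinates are from the bounding-box lower-left.
Vertical leg: 8 × 100, A = 800 mm², x = 4 mm, Ī = 4266.7 mm⁴.
Horizontal leg (remainder): 112 × 8, A = 896 mm², x = 64 mm, Ī = 936 619 mm⁴.
Centroid: x̄ = ΣA·x / ΣA = 35.698 mm.
Transfer each piece to the vertical centroidal axis using Ī + A·d² with d = x − 35.698:
  vertical leg: d = -31.698 mm → contributes +808 083 mm⁴
  horizontal leg (remainder): d = 28.302 mm → contributes +1 654 312 mm⁴
Total I = 2 462 395 mm⁴.

Iy ≈ 2.46 × 10⁶ mm⁴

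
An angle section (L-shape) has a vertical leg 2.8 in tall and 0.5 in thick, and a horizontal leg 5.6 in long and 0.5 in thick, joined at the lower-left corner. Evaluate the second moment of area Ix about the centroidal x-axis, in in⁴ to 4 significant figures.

Ix ≈ 2.163 in⁴

Treat the section as a set of non-overlapping primitives; coordinates are from the bounding-box lower-left.
Vertical leg: 0.5 × 2.8, A = 1.4 in², y = 1.4 in, Ī = 0.914667 in⁴.
Horizontal leg (remainder): 5.1 × 0.5, A = 2.55 in², y = 0.25 in, Ī = 0.053125 in⁴.
Centroid: ȳ = ΣA·y / ΣA = 0.657595 in.
Transfer each piece to the centroidal x-axis using Ī + A·d² with d = y − 0.657595:
  vertical leg: d = 0.742405 in → contributes +1.6863 in⁴
  horizontal leg (remainder): d = -0.407595 in → contributes +0.476766 in⁴
Total I = 2.16306 in⁴.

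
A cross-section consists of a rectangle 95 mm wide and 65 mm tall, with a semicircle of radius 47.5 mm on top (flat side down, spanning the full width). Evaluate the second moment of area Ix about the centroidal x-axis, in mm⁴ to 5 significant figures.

Ix ≈ 8.9770 × 10⁶ mm⁴

Decompose the section into non-overlapping parts with the origin at the bottom-left of its bounding rectangle.
Rectangular body: 95 × 65, A = 6 175 mm², y = 32.5 mm, Ī = 2 174 115 mm⁴.
Semicircular cap: semicircle r = 47.5, A = 3544.109 mm², y = 85.15963 mm, Ī = 558735.8 mm⁴.
Centroid: ȳ = ΣA·y / ΣA = 51.70253 mm.
Transfer each piece to the centroidal x-axis using Ī + A·d² with d = y − 51.70253:
  rectangular body: d = -19.20253 mm → contributes +4 451 066 mm⁴
  semicircular cap: d = 33.4571 mm → contributes +4 525 932 mm⁴
Total I = 8 976 998 mm⁴.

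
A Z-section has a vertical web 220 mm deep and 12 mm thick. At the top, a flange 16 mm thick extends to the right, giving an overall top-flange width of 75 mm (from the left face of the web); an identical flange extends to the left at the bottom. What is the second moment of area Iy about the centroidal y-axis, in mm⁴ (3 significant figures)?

Split into non-overlapping primitives; take the origin at the lower-left of the bounding box.
Web: 12 × 220, A = 2 640 mm², x = 69 mm, Ī = 31 680 mm⁴.
Top flange (beyond web): 63 × 16, A = 1 008 mm², x = 106.5 mm, Ī = 333 396 mm⁴.
Bottom flange (beyond web): 63 × 16, A = 1 008 mm², x = 31.5 mm, Ī = 333 396 mm⁴.
Centroid: x̄ = ΣA·x / ΣA = 69 mm.
Transfer each piece to the centroidal y-axis using Ī + A·d² with d = x − 69:
  web: d = 0 mm → contributes +31 680 mm⁴
  top flange (beyond web): d = 37.5 mm → contributes +1 750 896 mm⁴
  bottom flange (beyond web): d = -37.5 mm → contributes +1 750 896 mm⁴
Total I = 3 533 472 mm⁴.

Iy ≈ 3.53 × 10⁶ mm⁴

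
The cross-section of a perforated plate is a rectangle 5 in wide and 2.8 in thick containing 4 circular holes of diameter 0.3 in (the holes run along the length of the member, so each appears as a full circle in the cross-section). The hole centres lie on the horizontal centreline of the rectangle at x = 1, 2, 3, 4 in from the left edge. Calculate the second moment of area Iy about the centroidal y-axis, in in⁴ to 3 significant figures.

Split into non-overlapping primitives; take the origin at the lower-left of the bounding box.
Plate: 5 × 2.8, A = 14 in², x = 2.5 in, Ī = 29.167 in⁴.
Hole 1 (subtracted): ⌀0.3, A = 0.070686 in², x = 1 in, Ī = 0.00039761 in⁴.
Hole 2 (subtracted): ⌀0.3, A = 0.070686 in², x = 2 in, Ī = 0.00039761 in⁴.
Hole 3 (subtracted): ⌀0.3, A = 0.070686 in², x = 3 in, Ī = 0.00039761 in⁴.
Hole 4 (subtracted): ⌀0.3, A = 0.070686 in², x = 4 in, Ī = 0.00039761 in⁴.
By symmetry the centroid is at mid-width, x̄ = 2.5 in.
Transfer each piece to the centroidal y-axis using Ī + A·d² with d = x − 2.5:
  plate: d = 0 in → contributes +29.167 in⁴
  hole 1: d = -1.5 in → contributes −0.15944 in⁴
  hole 2: d = -0.5 in → contributes −0.018069 in⁴
  hole 3: d = 0.5 in → contributes −0.018069 in⁴
  hole 4: d = 1.5 in → contributes −0.15944 in⁴
Total I = 28.812 in⁴.

Iy ≈ 28.8 in⁴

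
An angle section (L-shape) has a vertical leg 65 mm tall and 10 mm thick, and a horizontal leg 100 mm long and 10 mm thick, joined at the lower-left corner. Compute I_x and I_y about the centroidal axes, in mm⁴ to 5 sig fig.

Decompose the section into non-overlapping parts with the origin at the bottom-left of its bounding rectangle.
Vertical leg: 10 × 65, A = 650 mm², y = 32.5 mm, Ī = 228854.2 mm⁴.
Horizontal leg (remainder): 90 × 10, A = 900 mm², y = 5 mm, Ī = 7 500 mm⁴.
Centroid: ȳ = ΣA·y / ΣA = 16.53226 mm.
Transfer each piece to the centroidal x-axis using Ī + A·d² with d = y − 16.53226:
  vertical leg: d = 15.96774 mm → contributes +394583.9 mm⁴
  horizontal leg (remainder): d = -11.53226 mm → contributes +127193.7 mm⁴
Total I = 521777.6 mm⁴.
For the y-axis: x̄ = 34.03226 mm.
Repeating about the centroidal y-axis gives I_y = 1 556 465 mm⁴.

I_x ≈ 5.2178 × 10⁵ mm⁴, I_y ≈ 1.5565 × 10⁶ mm⁴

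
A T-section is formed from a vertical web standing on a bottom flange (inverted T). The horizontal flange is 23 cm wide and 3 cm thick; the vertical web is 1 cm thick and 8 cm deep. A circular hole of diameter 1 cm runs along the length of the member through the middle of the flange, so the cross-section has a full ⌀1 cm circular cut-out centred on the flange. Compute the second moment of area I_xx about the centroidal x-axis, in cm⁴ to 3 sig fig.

Treat the section as a set of non-overlapping primitives; coordinates are from the bounding-box lower-left.
Flange: 23 × 3, A = 69 cm², y = 1.5 cm, Ī = 51.75 cm⁴.
Web: 1 × 8, A = 8 cm², y = 7 cm, Ī = 42.667 cm⁴.
Hole (subtracted): ⌀1, A = 0.7854 cm², y = 1.5 cm, Ī = 0.049087 cm⁴.
Centroid: ȳ = ΣA·y / ΣA = 2.0773 cm.
Transfer each piece to the centroidal x-axis using Ī + A·d² with d = y − 2.0773:
  flange: d = -0.57732 cm → contributes +74.747 cm⁴
  web: d = 4.9227 cm → contributes +236.53 cm⁴
  hole: d = -0.57732 cm → contributes −0.31086 cm⁴
Total I = 310.97 cm⁴.

I_xx ≈ 311 cm⁴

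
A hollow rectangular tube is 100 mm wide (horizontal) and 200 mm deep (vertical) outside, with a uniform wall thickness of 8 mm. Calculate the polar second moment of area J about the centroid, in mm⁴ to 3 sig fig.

Break the section into simple shapes (no overlaps), measuring from the bottom-left corner of the bounding box.
Outer rectangle: 100 × 200, A = 20 000 mm², y = 100 mm, Ī = 66 666 667 mm⁴.
Inner void (subtracted): 84 × 184, A = 15 456 mm², y = 100 mm, Ī = 43 606 528 mm⁴.
By symmetry the centroid is at mid-height, ȳ = 100 mm.
All pieces are centred on the centroidal x-axis, so I = ΣĪ (holes subtracted) = 23 060 139 mm⁴.
Repeating about the centroidal y-axis gives I_y = 7 578 539 mm⁴.
Polar second moment: J = I_x + I_y = 30 638 677 mm⁴.

J ≈ 3.06 × 10⁷ mm⁴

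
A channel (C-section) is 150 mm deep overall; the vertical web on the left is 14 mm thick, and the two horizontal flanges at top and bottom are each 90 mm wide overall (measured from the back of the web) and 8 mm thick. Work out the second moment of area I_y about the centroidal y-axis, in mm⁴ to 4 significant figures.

Split into non-overlapping primitives; take the origin at the lower-left of the bounding box.
Web: 14 × 150, A = 2 100 mm², x = 7 mm, Ī = 34 300 mm⁴.
Top flange (beyond web): 76 × 8, A = 608 mm², x = 52 mm, Ī = 292 651 mm⁴.
Bottom flange (beyond web): 76 × 8, A = 608 mm², x = 52 mm, Ī = 292 651 mm⁴.
Centroid: x̄ = ΣA·x / ΣA = 23.5018 mm.
Transfer each piece to the centroidal y-axis using Ī + A·d² with d = x − 23.5018:
  web: d = -16.5018 mm → contributes +606 150 mm⁴
  top flange (beyond web): d = 28.4982 mm → contributes +786 436 mm⁴
  bottom flange (beyond web): d = 28.4982 mm → contributes +786 436 mm⁴
Total I = 2 179 022 mm⁴.

I_y ≈ 2.179 × 10⁶ mm⁴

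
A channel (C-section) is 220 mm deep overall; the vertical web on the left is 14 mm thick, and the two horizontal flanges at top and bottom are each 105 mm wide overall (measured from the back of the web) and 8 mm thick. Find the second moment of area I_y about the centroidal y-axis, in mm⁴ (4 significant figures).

Break the section into simple shapes (no overlaps), measuring from the bottom-left corner of the bounding box.
Web: 14 × 220, A = 3 080 mm², x = 7 mm, Ī = 50306.7 mm⁴.
Top flange (beyond web): 91 × 8, A = 728 mm², x = 59.5 mm, Ī = 502 381 mm⁴.
Bottom flange (beyond web): 91 × 8, A = 728 mm², x = 59.5 mm, Ī = 502 381 mm⁴.
Centroid: x̄ = ΣA·x / ΣA = 23.8519 mm.
Transfer each piece to the centroidal y-axis using Ī + A·d² with d = x − 23.8519:
  web: d = -16.8519 mm → contributes +924 980 mm⁴
  top flange (beyond web): d = 35.6481 mm → contributes +1 427 516 mm⁴
  bottom flange (beyond web): d = 35.6481 mm → contributes +1 427 516 mm⁴
Total I = 3 780 012 mm⁴.

I_y ≈ 3.780 × 10⁶ mm⁴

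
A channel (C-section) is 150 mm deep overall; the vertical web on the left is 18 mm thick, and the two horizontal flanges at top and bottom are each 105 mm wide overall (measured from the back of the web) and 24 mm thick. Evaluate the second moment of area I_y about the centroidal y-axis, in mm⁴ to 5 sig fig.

I_y ≈ 7.2266 × 10⁶ mm⁴

Break the section into simple shapes (no overlaps), measuring from the bottom-left corner of the bounding box.
Web: 18 × 150, A = 2 700 mm², x = 9 mm, Ī = 72 900 mm⁴.
Top flange (beyond web): 87 × 24, A = 2 088 mm², x = 61.5 mm, Ī = 1 317 006 mm⁴.
Bottom flange (beyond web): 87 × 24, A = 2 088 mm², x = 61.5 mm, Ī = 1 317 006 mm⁴.
Centroid: x̄ = ΣA·x / ΣA = 40.88482 mm.
Transfer each piece to the centroidal y-axis using Ī + A·d² with d = x − 40.88482:
  web: d = -31.88482 mm → contributes +2 817 832 mm⁴
  top flange (beyond web): d = 20.61518 mm → contributes +2 204 376 mm⁴
  bottom flange (beyond web): d = 20.61518 mm → contributes +2 204 376 mm⁴
Total I = 7 226 585 mm⁴.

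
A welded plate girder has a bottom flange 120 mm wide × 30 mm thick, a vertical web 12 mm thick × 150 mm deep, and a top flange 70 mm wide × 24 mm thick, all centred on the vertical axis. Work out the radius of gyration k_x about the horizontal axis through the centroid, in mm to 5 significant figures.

Split into non-overlapping primitives; take the origin at the lower-left of the bounding box.
Bottom plate: 120 × 30, A = 3 600 mm², y = 15 mm, Ī = 270 000 mm⁴.
Web plate: 12 × 150, A = 1 800 mm², y = 105 mm, Ī = 3 375 000 mm⁴.
Top plate: 70 × 24, A = 1 680 mm², y = 192 mm, Ī = 80 640 mm⁴.
Centroid: ȳ = ΣA·y / ΣA = 79.88136 mm.
Transfer each piece to the horizontal axis through the centroid using Ī + A·d² with d = y − 79.88136:
  bottom plate: d = -64.88136 mm → contributes +15 424 525 mm⁴
  web plate: d = 25.11864 mm → contributes +4 510 703 mm⁴
  top plate: d = 112.1186 mm → contributes +21 199 232 mm⁴
Total I = 41 134 460 mm⁴.
Radius of gyration: k = √(I/A) = √(41 134 460 / 7 080) = 76.22304 mm.

k_x ≈ 76.223 mm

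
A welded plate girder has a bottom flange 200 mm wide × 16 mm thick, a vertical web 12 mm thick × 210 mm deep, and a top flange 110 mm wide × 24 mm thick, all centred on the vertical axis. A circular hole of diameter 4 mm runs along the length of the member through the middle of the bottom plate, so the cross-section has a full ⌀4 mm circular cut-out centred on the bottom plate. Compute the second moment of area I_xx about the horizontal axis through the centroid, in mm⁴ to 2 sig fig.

Split into non-overlapping primitives; take the origin at the lower-left of the bounding box.
Bottom plate: 200 × 16, A = 3 200 mm², y = 8 mm, Ī = 68 267 mm⁴.
Web plate: 12 × 210, A = 2 520 mm², y = 121 mm, Ī = 9 261 000 mm⁴.
Top plate: 110 × 24, A = 2 640 mm², y = 238 mm, Ī = 126 720 mm⁴.
Hole (subtracted): ⌀4, A = 12.57 mm², y = 8 mm, Ī = 12.57 mm⁴.
Centroid: ȳ = ΣA·y / ΣA = 114.9 mm.
Transfer each piece to the horizontal axis through the centroid using Ī + A·d² with d = y − 114.9:
  bottom plate: d = -106.9 mm → contributes +36 605 427 mm⁴
  web plate: d = 6.146 mm → contributes +9 356 176 mm⁴
  top plate: d = 123.1 mm → contributes +40 161 895 mm⁴
  hole: d = -106.9 mm → contributes −143 494 mm⁴
Total I = 85 980 005 mm⁴.

I_xx ≈ 8.6 × 10⁷ mm⁴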